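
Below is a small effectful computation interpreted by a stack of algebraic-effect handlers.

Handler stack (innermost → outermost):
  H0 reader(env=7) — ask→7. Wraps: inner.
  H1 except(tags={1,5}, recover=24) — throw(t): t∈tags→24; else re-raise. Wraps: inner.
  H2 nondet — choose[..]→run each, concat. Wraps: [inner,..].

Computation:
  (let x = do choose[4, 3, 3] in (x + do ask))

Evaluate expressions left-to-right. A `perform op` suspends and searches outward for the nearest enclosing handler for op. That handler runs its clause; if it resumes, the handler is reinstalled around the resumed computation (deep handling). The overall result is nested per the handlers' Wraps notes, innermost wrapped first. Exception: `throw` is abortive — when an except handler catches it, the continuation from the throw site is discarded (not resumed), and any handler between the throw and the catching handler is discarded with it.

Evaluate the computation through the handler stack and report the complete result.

Answer: [11, 10, 10]

Step-by-step:
choose[4, 3, 3] @ H2
  branch[0] choose=4:
    ask @ H0 ⇒ 7
    H0 returns 11
    H1 returns 11
    H2 returns [11]
  branch[1] choose=3:
    ask @ H0 ⇒ 7
    H0 returns 10
    H1 returns 10
    H2 returns [10]
  branch[2] choose=3:
    ask @ H0 ⇒ 7
    H0 returns 10
    H1 returns 10
    H2 returns [10]
= [11, 10, 10]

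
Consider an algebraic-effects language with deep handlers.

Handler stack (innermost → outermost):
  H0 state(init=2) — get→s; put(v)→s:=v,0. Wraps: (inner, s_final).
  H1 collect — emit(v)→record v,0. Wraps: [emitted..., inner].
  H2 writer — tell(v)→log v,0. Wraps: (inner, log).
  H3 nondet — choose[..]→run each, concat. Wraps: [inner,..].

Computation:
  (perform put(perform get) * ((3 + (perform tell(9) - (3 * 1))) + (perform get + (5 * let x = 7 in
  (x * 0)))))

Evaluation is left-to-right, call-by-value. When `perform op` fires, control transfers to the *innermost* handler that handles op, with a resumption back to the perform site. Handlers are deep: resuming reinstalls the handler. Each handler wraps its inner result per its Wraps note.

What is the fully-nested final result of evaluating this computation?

Step-by-step:
get @ H0 ⇒ 2
put(2) @ H0 ⇒ s:=2
tell(9) @ H2 ⇒ log+=9
get @ H0 ⇒ 2
H0 returns (0, 2)
H1 returns [(0, 2)]
H2 returns ([(0, 2)], (9))
H3 returns [([(0, 2)], (9))]
= [([(0, 2)], (9))]

Answer: [([(0, 2)], (9))]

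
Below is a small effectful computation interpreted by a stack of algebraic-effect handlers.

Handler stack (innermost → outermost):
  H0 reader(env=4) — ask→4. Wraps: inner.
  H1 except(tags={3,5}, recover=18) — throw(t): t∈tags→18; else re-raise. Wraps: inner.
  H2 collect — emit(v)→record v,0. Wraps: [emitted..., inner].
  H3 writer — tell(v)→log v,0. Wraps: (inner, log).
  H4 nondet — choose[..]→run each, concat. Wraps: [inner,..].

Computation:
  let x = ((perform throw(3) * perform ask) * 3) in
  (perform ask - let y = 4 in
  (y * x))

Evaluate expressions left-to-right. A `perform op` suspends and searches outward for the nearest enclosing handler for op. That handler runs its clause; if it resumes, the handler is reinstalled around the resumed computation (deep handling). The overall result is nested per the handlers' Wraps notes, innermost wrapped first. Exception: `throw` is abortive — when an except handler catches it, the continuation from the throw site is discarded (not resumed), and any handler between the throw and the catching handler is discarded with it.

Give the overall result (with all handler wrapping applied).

Answer: [([18], ())]

Step-by-step:
throw(3) @ H1 caught ⇒ 18
H2 returns [18]
H3 returns ([18], ())
H4 returns [([18], ())]
= [([18], ())]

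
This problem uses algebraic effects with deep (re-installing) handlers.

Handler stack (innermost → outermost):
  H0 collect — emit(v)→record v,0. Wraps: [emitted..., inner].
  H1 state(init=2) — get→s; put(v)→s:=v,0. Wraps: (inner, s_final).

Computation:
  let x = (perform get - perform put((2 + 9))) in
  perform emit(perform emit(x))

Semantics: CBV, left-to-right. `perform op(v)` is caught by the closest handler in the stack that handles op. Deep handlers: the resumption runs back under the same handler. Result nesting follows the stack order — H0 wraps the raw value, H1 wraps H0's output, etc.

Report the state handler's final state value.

Answer: 11

Step-by-step:
get @ H1 ⇒ 2
put(11) @ H1 ⇒ s:=11
emit(2) @ H0 ⇒ out+=2
emit(0) @ H0 ⇒ out+=0
H0 returns [2, 0, 0]
H1 returns ([2, 0, 0], 11)
= ([2, 0, 0], 11)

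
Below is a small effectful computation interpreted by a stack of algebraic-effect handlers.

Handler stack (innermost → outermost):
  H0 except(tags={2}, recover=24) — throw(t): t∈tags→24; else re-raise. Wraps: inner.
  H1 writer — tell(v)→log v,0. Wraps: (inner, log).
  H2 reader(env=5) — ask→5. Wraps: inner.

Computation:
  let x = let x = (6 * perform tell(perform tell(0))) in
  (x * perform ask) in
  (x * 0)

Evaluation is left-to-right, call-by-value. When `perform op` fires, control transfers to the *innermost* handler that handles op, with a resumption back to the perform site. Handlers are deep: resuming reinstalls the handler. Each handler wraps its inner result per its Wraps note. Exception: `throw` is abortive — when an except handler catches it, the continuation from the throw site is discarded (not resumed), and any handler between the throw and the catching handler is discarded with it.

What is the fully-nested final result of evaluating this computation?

Answer: (0, (0, 0))

Step-by-step:
tell(0) @ H1 ⇒ log+=0
tell(0) @ H1 ⇒ log+=0
ask @ H2 ⇒ 5
H0 returns 0
H1 returns (0, (0, 0))
H2 returns (0, (0, 0))
= (0, (0, 0))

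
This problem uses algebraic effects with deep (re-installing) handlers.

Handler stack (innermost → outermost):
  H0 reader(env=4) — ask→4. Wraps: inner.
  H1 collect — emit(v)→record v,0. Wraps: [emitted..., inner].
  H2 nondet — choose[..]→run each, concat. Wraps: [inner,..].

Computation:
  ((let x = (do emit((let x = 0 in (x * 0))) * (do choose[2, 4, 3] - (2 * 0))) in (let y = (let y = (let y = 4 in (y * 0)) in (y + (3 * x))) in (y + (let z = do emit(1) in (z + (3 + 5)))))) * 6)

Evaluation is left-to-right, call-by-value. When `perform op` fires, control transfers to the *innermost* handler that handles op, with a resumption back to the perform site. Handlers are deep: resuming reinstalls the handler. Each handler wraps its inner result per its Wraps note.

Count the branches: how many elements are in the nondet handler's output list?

Working:
emit(0) @ H1 ⇒ out+=0
choose[2, 4, 3] @ H2
  branch[0] choose=2:
    emit(1) @ H1 ⇒ out+=1
    H0 returns 48
    H1 returns [0, 1, 48]
    H2 returns [[0, 1, 48]]
  branch[1] choose=4:
    emit(1) @ H1 ⇒ out+=1
    H0 returns 48
    H1 returns [0, 1, 48]
    H2 returns [[0, 1, 48]]
  branch[2] choose=3:
    emit(1) @ H1 ⇒ out+=1
    H0 returns 48
    H1 returns [0, 1, 48]
    H2 returns [[0, 1, 48]]
= [[0, 1, 48], [0, 1, 48], [0, 1, 48]]

Answer: 3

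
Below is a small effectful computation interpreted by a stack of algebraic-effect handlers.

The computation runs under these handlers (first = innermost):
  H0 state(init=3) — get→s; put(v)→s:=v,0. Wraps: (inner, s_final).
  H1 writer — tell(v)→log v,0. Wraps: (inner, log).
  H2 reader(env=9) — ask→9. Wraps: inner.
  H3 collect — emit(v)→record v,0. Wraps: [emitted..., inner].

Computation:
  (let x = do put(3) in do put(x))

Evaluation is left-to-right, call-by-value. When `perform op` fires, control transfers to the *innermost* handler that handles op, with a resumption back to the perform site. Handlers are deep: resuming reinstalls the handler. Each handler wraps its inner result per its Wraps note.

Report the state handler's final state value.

Answer: 0

Step-by-step:
put(3) @ H0 ⇒ s:=3
put(0) @ H0 ⇒ s:=0
H0 returns (0, 0)
H1 returns ((0, 0), ())
H2 returns ((0, 0), ())
H3 returns [((0, 0), ())]
= [((0, 0), ())]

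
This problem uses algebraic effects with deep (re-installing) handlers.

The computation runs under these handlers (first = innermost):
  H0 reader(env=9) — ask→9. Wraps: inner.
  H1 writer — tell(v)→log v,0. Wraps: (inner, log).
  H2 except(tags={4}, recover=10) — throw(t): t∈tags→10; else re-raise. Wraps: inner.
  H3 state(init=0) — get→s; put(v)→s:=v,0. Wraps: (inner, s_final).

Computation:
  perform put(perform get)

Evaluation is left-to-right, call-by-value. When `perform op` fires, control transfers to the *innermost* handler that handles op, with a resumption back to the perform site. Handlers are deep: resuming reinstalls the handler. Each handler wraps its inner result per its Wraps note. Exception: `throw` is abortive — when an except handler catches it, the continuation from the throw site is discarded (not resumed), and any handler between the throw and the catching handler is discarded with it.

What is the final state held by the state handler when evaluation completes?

Answer: 0

Step-by-step:
get @ H3 ⇒ 0
put(0) @ H3 ⇒ s:=0
H0 returns 0
H1 returns (0, ())
H2 returns (0, ())
H3 returns ((0, ()), 0)
= ((0, ()), 0)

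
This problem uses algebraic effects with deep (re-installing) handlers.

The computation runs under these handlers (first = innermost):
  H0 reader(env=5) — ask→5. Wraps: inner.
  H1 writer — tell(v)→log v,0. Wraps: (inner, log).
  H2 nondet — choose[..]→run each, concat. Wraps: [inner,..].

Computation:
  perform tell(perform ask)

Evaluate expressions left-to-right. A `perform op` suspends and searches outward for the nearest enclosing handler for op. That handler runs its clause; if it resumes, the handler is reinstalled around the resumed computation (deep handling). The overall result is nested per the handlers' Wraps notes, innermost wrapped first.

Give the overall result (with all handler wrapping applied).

Answer: [(0, (5))]

Evaluation trace:
ask @ H0 ⇒ 5
tell(5) @ H1 ⇒ log+=5
H0 returns 0
H1 returns (0, (5))
H2 returns [(0, (5))]
= [(0, (5))]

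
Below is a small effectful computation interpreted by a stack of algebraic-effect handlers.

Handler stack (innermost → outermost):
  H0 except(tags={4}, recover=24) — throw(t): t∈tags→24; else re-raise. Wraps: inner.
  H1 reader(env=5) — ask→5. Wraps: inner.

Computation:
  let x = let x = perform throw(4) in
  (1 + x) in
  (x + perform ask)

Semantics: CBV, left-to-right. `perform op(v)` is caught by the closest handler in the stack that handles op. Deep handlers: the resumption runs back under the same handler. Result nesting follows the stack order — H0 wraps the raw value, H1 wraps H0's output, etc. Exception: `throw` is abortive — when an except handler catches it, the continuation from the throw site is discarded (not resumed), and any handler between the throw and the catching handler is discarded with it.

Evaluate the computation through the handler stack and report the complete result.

Answer: 24

Working:
throw(4) @ H0 caught ⇒ 24
H1 returns 24
= 24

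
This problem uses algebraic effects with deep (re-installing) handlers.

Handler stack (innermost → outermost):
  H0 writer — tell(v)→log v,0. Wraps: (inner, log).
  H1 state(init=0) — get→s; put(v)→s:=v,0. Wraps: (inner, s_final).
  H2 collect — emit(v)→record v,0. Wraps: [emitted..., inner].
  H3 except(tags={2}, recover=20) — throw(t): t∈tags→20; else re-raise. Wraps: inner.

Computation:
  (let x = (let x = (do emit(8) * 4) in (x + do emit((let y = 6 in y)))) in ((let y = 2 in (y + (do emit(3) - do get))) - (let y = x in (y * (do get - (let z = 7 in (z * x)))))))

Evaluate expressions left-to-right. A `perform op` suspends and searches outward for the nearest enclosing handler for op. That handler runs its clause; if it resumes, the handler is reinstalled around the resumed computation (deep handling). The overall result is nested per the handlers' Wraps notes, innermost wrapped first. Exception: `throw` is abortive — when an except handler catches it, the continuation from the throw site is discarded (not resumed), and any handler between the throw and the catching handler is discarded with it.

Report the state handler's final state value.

Answer: 0

Working:
emit(8) @ H2 ⇒ out+=8
emit(6) @ H2 ⇒ out+=6
emit(3) @ H2 ⇒ out+=3
get @ H1 ⇒ 0
get @ H1 ⇒ 0
H0 returns (2, ())
H1 returns ((2, ()), 0)
H2 returns [8, 6, 3, ((2, ()), 0)]
H3 returns [8, 6, 3, ((2, ()), 0)]
= [8, 6, 3, ((2, ()), 0)]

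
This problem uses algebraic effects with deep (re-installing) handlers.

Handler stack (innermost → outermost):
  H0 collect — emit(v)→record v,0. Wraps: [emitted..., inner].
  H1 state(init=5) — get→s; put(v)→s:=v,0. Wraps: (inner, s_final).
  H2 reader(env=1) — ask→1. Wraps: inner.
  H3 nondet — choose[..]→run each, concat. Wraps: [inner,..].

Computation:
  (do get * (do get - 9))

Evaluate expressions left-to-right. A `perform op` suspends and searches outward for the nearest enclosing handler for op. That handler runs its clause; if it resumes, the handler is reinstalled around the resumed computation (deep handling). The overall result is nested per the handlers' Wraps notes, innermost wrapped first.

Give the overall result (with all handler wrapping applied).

Answer: [([-20], 5)]

Evaluation trace:
get @ H1 ⇒ 5
get @ H1 ⇒ 5
H0 returns [-20]
H1 returns ([-20], 5)
H2 returns ([-20], 5)
H3 returns [([-20], 5)]
= [([-20], 5)]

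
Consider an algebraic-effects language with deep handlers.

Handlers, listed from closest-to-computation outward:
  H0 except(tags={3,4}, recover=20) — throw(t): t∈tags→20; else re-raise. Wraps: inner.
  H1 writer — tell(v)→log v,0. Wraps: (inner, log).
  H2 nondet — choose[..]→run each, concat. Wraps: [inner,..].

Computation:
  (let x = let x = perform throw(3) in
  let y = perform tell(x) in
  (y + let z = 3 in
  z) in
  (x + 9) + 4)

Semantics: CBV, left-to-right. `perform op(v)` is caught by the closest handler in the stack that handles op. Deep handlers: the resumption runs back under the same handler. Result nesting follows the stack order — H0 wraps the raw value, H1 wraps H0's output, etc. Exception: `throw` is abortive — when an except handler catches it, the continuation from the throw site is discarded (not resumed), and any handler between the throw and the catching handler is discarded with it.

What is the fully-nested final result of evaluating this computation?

Answer: [(20, ())]

Evaluation trace:
throw(3) @ H0 caught ⇒ 20
H1 returns (20, ())
H2 returns [(20, ())]
= [(20, ())]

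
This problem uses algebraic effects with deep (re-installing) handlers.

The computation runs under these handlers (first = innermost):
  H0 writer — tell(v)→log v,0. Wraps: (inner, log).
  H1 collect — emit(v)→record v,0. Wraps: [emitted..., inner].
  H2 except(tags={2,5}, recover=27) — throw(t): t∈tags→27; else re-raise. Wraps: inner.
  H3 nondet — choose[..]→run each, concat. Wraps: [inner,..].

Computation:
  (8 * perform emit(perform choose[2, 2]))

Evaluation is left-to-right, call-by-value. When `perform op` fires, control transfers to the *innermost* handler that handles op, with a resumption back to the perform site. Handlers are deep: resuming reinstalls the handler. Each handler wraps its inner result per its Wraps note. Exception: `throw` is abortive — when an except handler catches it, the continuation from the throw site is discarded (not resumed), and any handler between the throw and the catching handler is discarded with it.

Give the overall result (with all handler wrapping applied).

Working:
choose[2, 2] @ H3
  branch[0] choose=2:
    emit(2) @ H1 ⇒ out+=2
    H0 returns (0, ())
    H1 returns [2, (0, ())]
    H2 returns [2, (0, ())]
    H3 returns [[2, (0, ())]]
  branch[1] choose=2:
    emit(2) @ H1 ⇒ out+=2
    H0 returns (0, ())
    H1 returns [2, (0, ())]
    H2 returns [2, (0, ())]
    H3 returns [[2, (0, ())]]
= [[2, (0, ())], [2, (0, ())]]

Answer: [[2, (0, ())], [2, (0, ())]]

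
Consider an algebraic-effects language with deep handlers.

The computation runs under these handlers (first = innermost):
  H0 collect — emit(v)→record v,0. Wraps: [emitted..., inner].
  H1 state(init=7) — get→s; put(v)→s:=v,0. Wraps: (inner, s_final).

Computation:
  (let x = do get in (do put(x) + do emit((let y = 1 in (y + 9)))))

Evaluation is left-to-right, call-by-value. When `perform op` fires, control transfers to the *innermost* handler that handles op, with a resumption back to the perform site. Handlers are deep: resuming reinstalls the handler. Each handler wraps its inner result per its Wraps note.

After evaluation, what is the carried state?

Step-by-step:
get @ H1 ⇒ 7
put(7) @ H1 ⇒ s:=7
emit(10) @ H0 ⇒ out+=10
H0 returns [10, 0]
H1 returns ([10, 0], 7)
= ([10, 0], 7)

Answer: 7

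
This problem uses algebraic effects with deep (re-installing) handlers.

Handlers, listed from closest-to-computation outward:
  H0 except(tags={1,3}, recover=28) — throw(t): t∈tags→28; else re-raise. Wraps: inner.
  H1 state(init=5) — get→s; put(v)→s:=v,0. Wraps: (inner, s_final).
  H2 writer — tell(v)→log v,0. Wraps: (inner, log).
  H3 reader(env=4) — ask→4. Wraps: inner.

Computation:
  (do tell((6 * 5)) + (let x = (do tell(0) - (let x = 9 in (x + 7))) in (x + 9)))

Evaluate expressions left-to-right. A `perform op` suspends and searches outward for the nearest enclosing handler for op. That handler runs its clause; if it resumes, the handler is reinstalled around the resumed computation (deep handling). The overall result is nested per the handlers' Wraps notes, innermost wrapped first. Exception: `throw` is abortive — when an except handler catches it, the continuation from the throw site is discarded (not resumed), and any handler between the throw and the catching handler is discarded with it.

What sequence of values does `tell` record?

Step-by-step:
tell(30) @ H2 ⇒ log+=30
tell(0) @ H2 ⇒ log+=0
H0 returns -7
H1 returns (-7, 5)
H2 returns ((-7, 5), (30, 0))
H3 returns ((-7, 5), (30, 0))
= ((-7, 5), (30, 0))

Answer: (30, 0)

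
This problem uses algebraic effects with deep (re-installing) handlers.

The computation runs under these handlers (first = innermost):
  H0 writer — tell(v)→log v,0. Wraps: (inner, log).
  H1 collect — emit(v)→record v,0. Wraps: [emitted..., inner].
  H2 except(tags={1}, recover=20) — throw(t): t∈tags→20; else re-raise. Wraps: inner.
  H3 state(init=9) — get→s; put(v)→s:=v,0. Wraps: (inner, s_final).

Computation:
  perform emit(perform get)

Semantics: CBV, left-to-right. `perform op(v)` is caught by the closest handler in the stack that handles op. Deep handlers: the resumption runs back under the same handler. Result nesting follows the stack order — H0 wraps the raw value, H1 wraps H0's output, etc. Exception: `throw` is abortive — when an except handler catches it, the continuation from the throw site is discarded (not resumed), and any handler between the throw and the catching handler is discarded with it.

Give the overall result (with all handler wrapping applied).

Answer: ([9, (0, ())], 9)

Evaluation trace:
get @ H3 ⇒ 9
emit(9) @ H1 ⇒ out+=9
H0 returns (0, ())
H1 returns [9, (0, ())]
H2 returns [9, (0, ())]
H3 returns ([9, (0, ())], 9)
= ([9, (0, ())], 9)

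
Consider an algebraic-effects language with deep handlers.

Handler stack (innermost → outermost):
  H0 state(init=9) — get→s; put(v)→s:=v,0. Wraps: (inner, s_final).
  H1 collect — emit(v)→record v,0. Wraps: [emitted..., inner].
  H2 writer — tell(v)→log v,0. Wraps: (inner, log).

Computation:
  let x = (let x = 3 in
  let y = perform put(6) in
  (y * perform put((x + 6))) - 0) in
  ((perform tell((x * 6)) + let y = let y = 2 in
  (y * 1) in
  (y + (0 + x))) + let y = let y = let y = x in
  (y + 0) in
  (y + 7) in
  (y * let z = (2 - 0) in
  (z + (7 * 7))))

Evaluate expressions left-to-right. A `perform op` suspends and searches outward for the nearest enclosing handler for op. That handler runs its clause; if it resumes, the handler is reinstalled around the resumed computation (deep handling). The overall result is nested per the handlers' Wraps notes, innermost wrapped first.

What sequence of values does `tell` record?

Evaluation trace:
put(6) @ H0 ⇒ s:=6
put(9) @ H0 ⇒ s:=9
tell(0) @ H2 ⇒ log+=0
H0 returns (359, 9)
H1 returns [(359, 9)]
H2 returns ([(359, 9)], (0))
= ([(359, 9)], (0))

Answer: (0)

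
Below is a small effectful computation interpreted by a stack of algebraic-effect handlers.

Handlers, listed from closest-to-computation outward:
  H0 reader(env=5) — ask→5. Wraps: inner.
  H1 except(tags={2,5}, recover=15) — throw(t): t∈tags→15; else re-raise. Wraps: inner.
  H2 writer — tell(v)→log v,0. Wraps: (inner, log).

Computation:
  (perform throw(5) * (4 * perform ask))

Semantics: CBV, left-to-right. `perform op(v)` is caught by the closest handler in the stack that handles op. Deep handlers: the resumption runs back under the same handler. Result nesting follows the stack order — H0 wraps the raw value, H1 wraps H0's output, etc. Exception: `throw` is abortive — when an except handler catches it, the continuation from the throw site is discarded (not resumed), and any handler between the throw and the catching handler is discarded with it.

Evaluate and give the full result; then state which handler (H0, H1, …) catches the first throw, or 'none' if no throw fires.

Answer: (15, ()) ; first throw caught by: H1

Working:
throw(5) @ H1 caught ⇒ 15
H2 returns (15, ())
= (15, ())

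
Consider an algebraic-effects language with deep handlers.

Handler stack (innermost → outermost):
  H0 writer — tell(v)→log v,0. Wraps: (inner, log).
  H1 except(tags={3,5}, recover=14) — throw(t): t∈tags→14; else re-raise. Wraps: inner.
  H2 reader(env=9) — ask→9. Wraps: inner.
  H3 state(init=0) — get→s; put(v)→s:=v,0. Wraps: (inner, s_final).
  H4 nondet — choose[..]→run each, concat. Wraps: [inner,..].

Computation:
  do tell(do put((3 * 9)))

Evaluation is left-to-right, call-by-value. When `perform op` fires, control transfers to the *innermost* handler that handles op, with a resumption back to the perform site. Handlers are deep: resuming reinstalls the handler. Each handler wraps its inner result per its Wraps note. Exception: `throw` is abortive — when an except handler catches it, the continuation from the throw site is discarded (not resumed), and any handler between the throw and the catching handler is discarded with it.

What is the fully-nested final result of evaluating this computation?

Evaluation trace:
put(27) @ H3 ⇒ s:=27
tell(0) @ H0 ⇒ log+=0
H0 returns (0, (0))
H1 returns (0, (0))
H2 returns (0, (0))
H3 returns ((0, (0)), 27)
H4 returns [((0, (0)), 27)]
= [((0, (0)), 27)]

Answer: [((0, (0)), 27)]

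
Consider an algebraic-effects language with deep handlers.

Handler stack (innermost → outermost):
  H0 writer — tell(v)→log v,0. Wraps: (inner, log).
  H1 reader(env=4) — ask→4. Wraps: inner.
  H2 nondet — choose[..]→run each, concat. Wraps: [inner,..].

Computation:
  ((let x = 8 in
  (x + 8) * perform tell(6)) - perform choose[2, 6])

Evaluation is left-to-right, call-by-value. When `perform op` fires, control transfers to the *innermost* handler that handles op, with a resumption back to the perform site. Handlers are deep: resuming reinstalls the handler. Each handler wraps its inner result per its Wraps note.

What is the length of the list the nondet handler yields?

Evaluation trace:
tell(6) @ H0 ⇒ log+=6
choose[2, 6] @ H2
  branch[0] choose=2:
    H0 returns (-2, (6))
    H1 returns (-2, (6))
    H2 returns [(-2, (6))]
  branch[1] choose=6:
    H0 returns (-6, (6))
    H1 returns (-6, (6))
    H2 returns [(-6, (6))]
= [(-2, (6)), (-6, (6))]

Answer: 2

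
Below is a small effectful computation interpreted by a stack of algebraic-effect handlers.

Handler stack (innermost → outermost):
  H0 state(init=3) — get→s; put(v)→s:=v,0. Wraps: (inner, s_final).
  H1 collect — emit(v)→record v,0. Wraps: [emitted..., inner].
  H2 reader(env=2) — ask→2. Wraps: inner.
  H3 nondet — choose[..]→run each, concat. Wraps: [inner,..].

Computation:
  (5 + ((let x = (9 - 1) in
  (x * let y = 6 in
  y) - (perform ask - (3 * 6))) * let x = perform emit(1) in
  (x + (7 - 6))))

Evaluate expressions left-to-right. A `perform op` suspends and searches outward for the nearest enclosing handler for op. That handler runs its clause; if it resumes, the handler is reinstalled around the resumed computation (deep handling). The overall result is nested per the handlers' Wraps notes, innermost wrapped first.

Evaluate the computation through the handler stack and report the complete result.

Answer: [[1, (69, 3)]]

Step-by-step:
ask @ H2 ⇒ 2
emit(1) @ H1 ⇒ out+=1
H0 returns (69, 3)
H1 returns [1, (69, 3)]
H2 returns [1, (69, 3)]
H3 returns [[1, (69, 3)]]
= [[1, (69, 3)]]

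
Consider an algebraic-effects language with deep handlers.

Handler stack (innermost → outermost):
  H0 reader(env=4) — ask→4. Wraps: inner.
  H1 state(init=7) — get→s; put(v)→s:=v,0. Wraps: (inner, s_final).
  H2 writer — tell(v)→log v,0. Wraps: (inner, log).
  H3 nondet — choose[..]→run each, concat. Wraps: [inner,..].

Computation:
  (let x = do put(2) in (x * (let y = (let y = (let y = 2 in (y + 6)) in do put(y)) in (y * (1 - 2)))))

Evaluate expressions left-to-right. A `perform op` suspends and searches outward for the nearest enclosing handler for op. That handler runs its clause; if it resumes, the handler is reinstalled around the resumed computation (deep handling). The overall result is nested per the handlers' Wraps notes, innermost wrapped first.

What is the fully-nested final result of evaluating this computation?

Answer: [((0, 8), ())]

Working:
put(2) @ H1 ⇒ s:=2
put(8) @ H1 ⇒ s:=8
H0 returns 0
H1 returns (0, 8)
H2 returns ((0, 8), ())
H3 returns [((0, 8), ())]
= [((0, 8), ())]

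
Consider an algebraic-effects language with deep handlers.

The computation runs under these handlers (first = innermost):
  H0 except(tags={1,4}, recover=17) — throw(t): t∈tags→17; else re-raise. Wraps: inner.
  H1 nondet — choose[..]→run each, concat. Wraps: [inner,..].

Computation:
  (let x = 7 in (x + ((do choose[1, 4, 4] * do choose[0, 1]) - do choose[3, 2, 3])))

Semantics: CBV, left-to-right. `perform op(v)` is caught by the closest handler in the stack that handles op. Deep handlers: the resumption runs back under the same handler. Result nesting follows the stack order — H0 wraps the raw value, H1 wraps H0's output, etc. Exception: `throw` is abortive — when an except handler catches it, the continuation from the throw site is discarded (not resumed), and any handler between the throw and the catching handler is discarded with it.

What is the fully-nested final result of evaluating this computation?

Answer: [4, 5, 4, 5, 6, 5, 4, 5, 4, 8, 9, 8, 4, 5, 4, 8, 9, 8]

Step-by-step:
choose[1, 4, 4] @ H1
  branch[0] choose=1:
    choose[0, 1] @ H1
      branch[0] choose=0:
        choose[3, 2, 3] @ H1
          branch[0] choose=3:
            H0 returns 4
            H1 returns [4]
          branch[1] choose=2:
            H0 returns 5
            H1 returns [5]
          branch[2] choose=3:
            H0 returns 4
            H1 returns [4]
      branch[1] choose=1:
        choose[3, 2, 3] @ H1
          branch[0] choose=3:
            H0 returns 5
            H1 returns [5]
          branch[1] choose=2:
            H0 returns 6
            H1 returns [6]
          branch[2] choose=3:
            H0 returns 5
            H1 returns [5]
  branch[1] choose=4:
    choose[0, 1] @ H1
      branch[0] choose=0:
        choose[3, 2, 3] @ H1
          branch[0] choose=3:
            H0 returns 4
            H1 returns [4]
          branch[1] choose=2:
            H0 returns 5
            H1 returns [5]
          branch[2] choose=3:
            H0 returns 4
            H1 returns [4]
      branch[1] choose=1:
        choose[3, 2, 3] @ H1
          branch[0] choose=3:
            H0 returns 8
            H1 returns [8]
          branch[1] choose=2:
            H0 returns 9
            H1 returns [9]
          branch[2] choose=3:
            H0 returns 8
            H1 returns [8]
  branch[2] choose=4:
    choose[0, 1] @ H1
      branch[0] choose=0:
        choose[3, 2, 3] @ H1
          branch[0] choose=3:
            H0 returns 4
            H1 returns [4]
          branch[1] choose=2:
            H0 returns 5
            H1 returns [5]
          branch[2] choose=3:
            H0 returns 4
            H1 returns [4]
      branch[1] choose=1:
        choose[3, 2, 3] @ H1
          branch[0] choose=3:
            H0 returns 8
            H1 returns [8]
          branch[1] choose=2:
            H0 returns 9
            H1 returns [9]
          branch[2] choose=3:
            H0 returns 8
            H1 returns [8]
= [4, 5, 4, 5, 6, 5, 4, 5, 4, 8, 9, 8, 4, 5, 4, 8, 9, 8]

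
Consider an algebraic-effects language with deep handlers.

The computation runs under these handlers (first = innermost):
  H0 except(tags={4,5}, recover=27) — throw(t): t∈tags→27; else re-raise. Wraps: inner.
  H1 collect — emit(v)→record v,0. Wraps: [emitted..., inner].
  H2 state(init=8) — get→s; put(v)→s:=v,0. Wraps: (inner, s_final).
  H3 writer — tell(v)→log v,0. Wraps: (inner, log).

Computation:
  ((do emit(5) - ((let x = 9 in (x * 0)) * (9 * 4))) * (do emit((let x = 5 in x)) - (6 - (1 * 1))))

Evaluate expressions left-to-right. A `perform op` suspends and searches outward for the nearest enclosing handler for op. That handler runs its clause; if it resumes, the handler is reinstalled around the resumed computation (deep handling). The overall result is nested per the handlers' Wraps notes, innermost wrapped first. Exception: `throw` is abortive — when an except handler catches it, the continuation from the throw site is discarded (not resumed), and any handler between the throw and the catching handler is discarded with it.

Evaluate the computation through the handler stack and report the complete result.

Answer: (([5, 5, 0], 8), ())

Working:
emit(5) @ H1 ⇒ out+=5
emit(5) @ H1 ⇒ out+=5
H0 returns 0
H1 returns [5, 5, 0]
H2 returns ([5, 5, 0], 8)
H3 returns (([5, 5, 0], 8), ())
= (([5, 5, 0], 8), ())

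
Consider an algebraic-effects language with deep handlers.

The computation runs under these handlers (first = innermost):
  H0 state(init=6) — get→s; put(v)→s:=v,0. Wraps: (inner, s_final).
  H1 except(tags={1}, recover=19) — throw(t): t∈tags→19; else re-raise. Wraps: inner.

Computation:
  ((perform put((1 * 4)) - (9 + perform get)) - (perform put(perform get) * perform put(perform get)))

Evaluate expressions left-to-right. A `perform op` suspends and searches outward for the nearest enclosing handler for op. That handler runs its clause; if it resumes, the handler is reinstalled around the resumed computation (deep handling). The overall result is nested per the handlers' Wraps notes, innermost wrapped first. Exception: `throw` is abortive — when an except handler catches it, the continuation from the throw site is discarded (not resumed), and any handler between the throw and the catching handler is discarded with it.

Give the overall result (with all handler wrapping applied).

Answer: (-13, 4)

Step-by-step:
put(4) @ H0 ⇒ s:=4
get @ H0 ⇒ 4
get @ H0 ⇒ 4
put(4) @ H0 ⇒ s:=4
get @ H0 ⇒ 4
put(4) @ H0 ⇒ s:=4
H0 returns (-13, 4)
H1 returns (-13, 4)
= (-13, 4)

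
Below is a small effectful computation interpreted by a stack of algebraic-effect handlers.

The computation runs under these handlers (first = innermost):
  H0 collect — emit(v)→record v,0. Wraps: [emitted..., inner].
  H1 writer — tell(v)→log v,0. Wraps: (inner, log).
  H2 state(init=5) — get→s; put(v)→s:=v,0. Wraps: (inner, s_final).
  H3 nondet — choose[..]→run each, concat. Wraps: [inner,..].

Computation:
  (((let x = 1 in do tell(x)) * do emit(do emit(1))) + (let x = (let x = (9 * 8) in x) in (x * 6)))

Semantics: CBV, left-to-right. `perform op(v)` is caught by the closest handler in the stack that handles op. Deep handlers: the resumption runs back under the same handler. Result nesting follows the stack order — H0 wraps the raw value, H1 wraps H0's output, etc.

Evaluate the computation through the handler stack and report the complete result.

Answer: [(([1, 0, 432], (1)), 5)]

Working:
tell(1) @ H1 ⇒ log+=1
emit(1) @ H0 ⇒ out+=1
emit(0) @ H0 ⇒ out+=0
H0 returns [1, 0, 432]
H1 returns ([1, 0, 432], (1))
H2 returns (([1, 0, 432], (1)), 5)
H3 returns [(([1, 0, 432], (1)), 5)]
= [(([1, 0, 432], (1)), 5)]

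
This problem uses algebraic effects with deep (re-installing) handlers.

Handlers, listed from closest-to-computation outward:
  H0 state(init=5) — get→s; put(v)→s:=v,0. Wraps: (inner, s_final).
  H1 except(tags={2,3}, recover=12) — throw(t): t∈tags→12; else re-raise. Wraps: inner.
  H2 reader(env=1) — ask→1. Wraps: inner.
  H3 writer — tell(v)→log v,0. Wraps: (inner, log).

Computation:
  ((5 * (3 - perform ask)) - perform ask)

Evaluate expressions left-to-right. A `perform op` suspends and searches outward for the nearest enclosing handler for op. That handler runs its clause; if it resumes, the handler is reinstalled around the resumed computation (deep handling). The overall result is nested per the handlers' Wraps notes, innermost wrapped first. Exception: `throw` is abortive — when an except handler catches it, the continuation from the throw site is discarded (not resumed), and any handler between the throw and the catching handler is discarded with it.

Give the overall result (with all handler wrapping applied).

Step-by-step:
ask @ H2 ⇒ 1
ask @ H2 ⇒ 1
H0 returns (9, 5)
H1 returns (9, 5)
H2 returns (9, 5)
H3 returns ((9, 5), ())
= ((9, 5), ())

Answer: ((9, 5), ())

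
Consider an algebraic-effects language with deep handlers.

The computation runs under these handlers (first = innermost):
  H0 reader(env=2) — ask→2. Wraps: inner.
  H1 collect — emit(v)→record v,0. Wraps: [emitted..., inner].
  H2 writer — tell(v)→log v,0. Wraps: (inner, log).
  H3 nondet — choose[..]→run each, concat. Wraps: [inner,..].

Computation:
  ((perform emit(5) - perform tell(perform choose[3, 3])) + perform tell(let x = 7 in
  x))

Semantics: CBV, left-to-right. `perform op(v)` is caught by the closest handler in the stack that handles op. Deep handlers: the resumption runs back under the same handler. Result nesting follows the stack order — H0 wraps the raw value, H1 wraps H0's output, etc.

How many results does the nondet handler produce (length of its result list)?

Step-by-step:
emit(5) @ H1 ⇒ out+=5
choose[3, 3] @ H3
  branch[0] choose=3:
    tell(3) @ H2 ⇒ log+=3
    tell(7) @ H2 ⇒ log+=7
    H0 returns 0
    H1 returns [5, 0]
    H2 returns ([5, 0], (3, 7))
    H3 returns [([5, 0], (3, 7))]
  branch[1] choose=3:
    tell(3) @ H2 ⇒ log+=3
    tell(7) @ H2 ⇒ log+=7
    H0 returns 0
    H1 returns [5, 0]
    H2 returns ([5, 0], (3, 7))
    H3 returns [([5, 0], (3, 7))]
= [([5, 0], (3, 7)), ([5, 0], (3, 7))]

Answer: 2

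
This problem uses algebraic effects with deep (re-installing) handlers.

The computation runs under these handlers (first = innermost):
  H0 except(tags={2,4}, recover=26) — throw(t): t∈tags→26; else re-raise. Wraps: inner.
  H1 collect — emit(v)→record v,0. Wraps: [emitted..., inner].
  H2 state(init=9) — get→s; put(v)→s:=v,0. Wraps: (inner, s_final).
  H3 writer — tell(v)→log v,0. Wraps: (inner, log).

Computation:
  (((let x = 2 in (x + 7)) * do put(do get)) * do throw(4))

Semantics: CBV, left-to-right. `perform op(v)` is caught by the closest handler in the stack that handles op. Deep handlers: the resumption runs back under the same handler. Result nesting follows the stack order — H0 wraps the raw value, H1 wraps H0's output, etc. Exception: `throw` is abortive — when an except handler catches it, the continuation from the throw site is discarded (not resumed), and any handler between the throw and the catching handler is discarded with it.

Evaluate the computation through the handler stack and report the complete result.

Working:
get @ H2 ⇒ 9
put(9) @ H2 ⇒ s:=9
throw(4) @ H0 caught ⇒ 26
H1 returns [26]
H2 returns ([26], 9)
H3 returns (([26], 9), ())
= (([26], 9), ())

Answer: (([26], 9), ())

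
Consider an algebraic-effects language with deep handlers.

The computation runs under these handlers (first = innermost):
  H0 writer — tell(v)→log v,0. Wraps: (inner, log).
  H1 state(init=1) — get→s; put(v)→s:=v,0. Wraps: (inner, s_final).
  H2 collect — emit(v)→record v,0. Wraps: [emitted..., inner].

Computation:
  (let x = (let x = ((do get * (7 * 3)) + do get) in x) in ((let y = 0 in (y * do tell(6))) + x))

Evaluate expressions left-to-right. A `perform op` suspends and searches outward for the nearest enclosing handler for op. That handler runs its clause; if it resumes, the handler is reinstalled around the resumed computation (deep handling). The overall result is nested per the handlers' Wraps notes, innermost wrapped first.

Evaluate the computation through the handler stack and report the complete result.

Answer: [((22, (6)), 1)]

Working:
get @ H1 ⇒ 1
get @ H1 ⇒ 1
tell(6) @ H0 ⇒ log+=6
H0 returns (22, (6))
H1 returns ((22, (6)), 1)
H2 returns [((22, (6)), 1)]
= [((22, (6)), 1)]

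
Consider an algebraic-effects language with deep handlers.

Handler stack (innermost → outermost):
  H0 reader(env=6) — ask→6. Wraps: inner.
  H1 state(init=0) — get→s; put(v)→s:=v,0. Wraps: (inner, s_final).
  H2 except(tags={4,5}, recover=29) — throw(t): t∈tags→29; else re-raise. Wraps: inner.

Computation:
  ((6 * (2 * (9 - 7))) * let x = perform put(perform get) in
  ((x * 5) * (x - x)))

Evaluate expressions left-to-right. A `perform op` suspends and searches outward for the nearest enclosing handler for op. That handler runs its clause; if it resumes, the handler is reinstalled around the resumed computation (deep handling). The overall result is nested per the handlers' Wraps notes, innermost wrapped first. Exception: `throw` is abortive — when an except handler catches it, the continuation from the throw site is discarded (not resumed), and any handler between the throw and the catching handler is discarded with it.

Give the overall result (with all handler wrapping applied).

Answer: (0, 0)

Working:
get @ H1 ⇒ 0
put(0) @ H1 ⇒ s:=0
H0 returns 0
H1 returns (0, 0)
H2 returns (0, 0)
= (0, 0)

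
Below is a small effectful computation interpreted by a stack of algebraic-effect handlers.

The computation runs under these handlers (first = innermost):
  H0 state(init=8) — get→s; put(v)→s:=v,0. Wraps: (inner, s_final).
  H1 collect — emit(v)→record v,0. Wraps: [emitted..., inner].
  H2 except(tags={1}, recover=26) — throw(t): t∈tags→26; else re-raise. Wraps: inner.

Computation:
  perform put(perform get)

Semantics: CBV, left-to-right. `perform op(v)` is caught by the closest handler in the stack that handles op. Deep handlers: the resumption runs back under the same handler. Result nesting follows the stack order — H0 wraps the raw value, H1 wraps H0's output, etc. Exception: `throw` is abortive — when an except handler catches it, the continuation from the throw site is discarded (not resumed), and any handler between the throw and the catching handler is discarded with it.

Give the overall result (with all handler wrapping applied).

Answer: [(0, 8)]

Evaluation trace:
get @ H0 ⇒ 8
put(8) @ H0 ⇒ s:=8
H0 returns (0, 8)
H1 returns [(0, 8)]
H2 returns [(0, 8)]
= [(0, 8)]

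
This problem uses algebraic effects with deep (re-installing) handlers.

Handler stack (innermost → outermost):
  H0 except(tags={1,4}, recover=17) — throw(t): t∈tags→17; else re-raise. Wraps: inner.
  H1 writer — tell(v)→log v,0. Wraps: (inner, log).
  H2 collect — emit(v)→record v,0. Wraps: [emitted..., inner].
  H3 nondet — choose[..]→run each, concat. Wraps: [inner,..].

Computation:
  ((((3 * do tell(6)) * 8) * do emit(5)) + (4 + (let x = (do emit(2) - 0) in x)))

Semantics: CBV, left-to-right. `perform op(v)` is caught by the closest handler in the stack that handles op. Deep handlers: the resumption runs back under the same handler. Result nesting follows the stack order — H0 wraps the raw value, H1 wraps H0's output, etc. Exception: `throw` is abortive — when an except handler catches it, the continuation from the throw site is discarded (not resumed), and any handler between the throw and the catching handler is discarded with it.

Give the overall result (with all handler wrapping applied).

Answer: [[5, 2, (4, (6))]]

Working:
tell(6) @ H1 ⇒ log+=6
emit(5) @ H2 ⇒ out+=5
emit(2) @ H2 ⇒ out+=2
H0 returns 4
H1 returns (4, (6))
H2 returns [5, 2, (4, (6))]
H3 returns [[5, 2, (4, (6))]]
= [[5, 2, (4, (6))]]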